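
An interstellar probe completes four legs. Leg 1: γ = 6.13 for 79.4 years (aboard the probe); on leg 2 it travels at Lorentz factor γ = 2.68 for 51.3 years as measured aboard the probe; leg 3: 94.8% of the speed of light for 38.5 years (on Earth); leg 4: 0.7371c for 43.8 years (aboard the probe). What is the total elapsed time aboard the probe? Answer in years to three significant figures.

Leg 1: 79.4 years is already measured aboard the probe.
Leg 2: 51.3 years is already measured aboard the probe.
Leg 3: β = 0.948; γ = 1/√(1 − 0.948²) = 1/√0.1013 = 3.142; τ_3 = 38.5/3.142 = 12.25 years.
Leg 4: 43.8 years is already measured aboard the probe.
Total: 79.40 + 51.30 + 12.25 + 43.80 years.

τ = 187 years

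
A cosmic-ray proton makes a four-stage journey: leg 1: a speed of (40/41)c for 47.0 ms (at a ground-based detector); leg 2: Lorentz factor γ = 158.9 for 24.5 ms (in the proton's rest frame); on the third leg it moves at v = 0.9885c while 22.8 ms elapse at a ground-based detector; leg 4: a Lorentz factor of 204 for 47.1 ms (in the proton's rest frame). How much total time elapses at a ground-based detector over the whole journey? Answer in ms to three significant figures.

Leg 1: 47.0 ms is already measured at a ground-based detector.
Leg 2: γ = 158.9; Δt_2 = 158.9 × 24.5 = 3893 ms.
Leg 3: 22.8 ms is already measured at a ground-based detector.
Leg 4: γ = 204; Δt_4 = 204.0 × 47.1 = 9608 ms.
Total: 47.00 + 3893 + 22.80 + 9608 ms.

Δt = 1.36×10⁴ ms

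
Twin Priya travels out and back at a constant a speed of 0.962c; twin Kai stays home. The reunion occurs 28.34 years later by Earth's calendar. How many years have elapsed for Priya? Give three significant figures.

τ = 7.74 years

γ = 1/√(1 − 0.962²) = 1/√0.07456 = 3.662
Priya's clock measures proper time along the trip: τ = Δt/γ = 28.34/3.662 years.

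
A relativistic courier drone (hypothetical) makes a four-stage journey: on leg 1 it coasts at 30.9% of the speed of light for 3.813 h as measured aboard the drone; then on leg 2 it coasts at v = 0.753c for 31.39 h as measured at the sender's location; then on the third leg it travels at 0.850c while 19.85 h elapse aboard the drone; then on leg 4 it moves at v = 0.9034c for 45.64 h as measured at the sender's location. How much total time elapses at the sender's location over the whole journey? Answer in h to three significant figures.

Leg 1: β = 0.309; γ = 1/√(1 − 0.309²) = 1/√0.9045 = 1.051; Δt_1 = 1.051 × 3.813 = 4.009 h.
Leg 2: 31.39 h is already measured at the sender's location.
Leg 3: γ = 1/√(1 − 0.850²) = 1/√0.2775 = 1.898; Δt_3 = 1.898 × 19.85 = 37.68 h.
Leg 4: 45.64 h is already measured at the sender's location.
Total: 4.009 + 31.39 + 37.68 + 45.64 h.

Δt = 119 h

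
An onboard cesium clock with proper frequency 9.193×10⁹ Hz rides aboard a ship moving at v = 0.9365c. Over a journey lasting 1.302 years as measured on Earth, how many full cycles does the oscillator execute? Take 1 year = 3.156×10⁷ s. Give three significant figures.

γ = 1/√(1 − 0.9365²) = 1/√0.1230 = 2.852
The oscillator's own cycle count is N = f × τ where τ is the proper time on the ship. τ = Δt/γ = 1.302/2.852 = 0.4566 years = 1.441×10⁷ s.
N = 9.193×10⁹ × 1.441×10⁷ = 1.325×10¹⁷.

N = 1.32×10¹⁷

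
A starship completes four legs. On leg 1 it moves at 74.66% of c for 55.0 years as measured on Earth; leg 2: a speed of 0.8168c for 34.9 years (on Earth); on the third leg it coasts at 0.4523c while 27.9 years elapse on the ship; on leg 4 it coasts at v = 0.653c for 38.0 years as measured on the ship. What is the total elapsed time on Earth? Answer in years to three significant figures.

Leg 1: 55.0 years is already measured on Earth.
Leg 2: 34.9 years is already measured on Earth.
Leg 3: γ = 1/√(1 − 0.4523²) = 1/√0.7954 = 1.121; Δt_3 = 1.121 × 27.9 = 31.28 years.
Leg 4: γ = 1/√(1 − 0.653²) = 1/√0.5736 = 1.320; Δt_4 = 1.320 × 38.0 = 50.17 years.
Total: 55.00 + 34.90 + 31.28 + 50.17 years.

Δt = 171 years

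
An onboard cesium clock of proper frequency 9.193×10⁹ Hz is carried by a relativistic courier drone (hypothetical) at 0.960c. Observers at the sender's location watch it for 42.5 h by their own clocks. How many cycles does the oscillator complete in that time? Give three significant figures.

N = 3.94×10¹⁴

γ = 1/√(1 − 0.960²) = 25/7 ≈ 3.571
During 42.5 h of lab time, the oscillator's proper time advances by τ = Δt/γ = 42.5/3.571 = 11.90 h = 4.284×10⁴ s.
N = f × τ = 9.193×10⁹ × 4.284×10⁴ = 3.938×10¹⁴.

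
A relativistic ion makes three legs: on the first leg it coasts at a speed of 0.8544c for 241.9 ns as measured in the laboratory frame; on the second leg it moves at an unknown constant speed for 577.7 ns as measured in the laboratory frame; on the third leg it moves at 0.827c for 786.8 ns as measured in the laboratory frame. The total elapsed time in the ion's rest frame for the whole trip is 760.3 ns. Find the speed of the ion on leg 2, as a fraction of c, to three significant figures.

β = 0.943

Leg 1: γ = 1/√(1 − 0.8544²) = 1/√0.2700 = 1.924; τ_1 = 241.9/1.924 = 125.7 ns.
Leg 2: speed unknown; τ_2 = 577.7/γ_2.
Leg 3: γ = 1/√(1 − 0.827²) = 1/√0.3161 = 1.779; τ_3 = 786.8/1.779 = 442.3 ns.
Total proper time: 125.7 + τ_2 + 442.3 = 760.3, so τ_2 = 760.3 − 568.0 = 192.3 ns.
γ_2 = 577.7/192.3 = 3.005; β = √(1 − 1/γ²) = √0.8892.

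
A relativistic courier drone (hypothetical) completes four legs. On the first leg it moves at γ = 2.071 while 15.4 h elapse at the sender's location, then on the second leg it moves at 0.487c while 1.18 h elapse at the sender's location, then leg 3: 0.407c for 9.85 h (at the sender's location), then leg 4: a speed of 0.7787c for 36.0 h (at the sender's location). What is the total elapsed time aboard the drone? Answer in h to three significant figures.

Leg 1: γ = 2.071; τ_1 = 15.4/2.071 = 7.436 h.
Leg 2: γ = 1/√(1 − 0.487²) = 1/√0.7628 = 1.145; τ_2 = 1.18/1.145 = 1.031 h.
Leg 3: γ = 1/√(1 − 0.407²) = 1/√0.8344 = 1.095; τ_3 = 9.85/1.095 = 8.997 h.
Leg 4: γ = 1/√(1 − 0.7787²) = 1/√0.3936 = 1.594; τ_4 = 36.0/1.594 = 22.59 h.
Total: 7.436 + 1.031 + 8.997 + 22.59 h.

τ = 40.1 h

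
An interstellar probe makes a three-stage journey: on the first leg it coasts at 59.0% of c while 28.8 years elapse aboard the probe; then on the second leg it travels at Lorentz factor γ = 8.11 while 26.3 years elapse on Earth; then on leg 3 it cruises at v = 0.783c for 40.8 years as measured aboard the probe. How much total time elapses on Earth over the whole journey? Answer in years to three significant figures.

Leg 1: β = 0.590; γ = 1/√(1 − 0.590²) = 1/√0.6519 = 1.239; Δt_1 = 1.239 × 28.8 = 35.67 years.
Leg 2: 26.3 years is already measured on Earth.
Leg 3: γ = 1/√(1 − 0.783²) = 1/√0.3869 = 1.608; Δt_3 = 1.608 × 40.8 = 65.59 years.
Total: 35.67 + 26.30 + 65.59 years.

Δt = 128 years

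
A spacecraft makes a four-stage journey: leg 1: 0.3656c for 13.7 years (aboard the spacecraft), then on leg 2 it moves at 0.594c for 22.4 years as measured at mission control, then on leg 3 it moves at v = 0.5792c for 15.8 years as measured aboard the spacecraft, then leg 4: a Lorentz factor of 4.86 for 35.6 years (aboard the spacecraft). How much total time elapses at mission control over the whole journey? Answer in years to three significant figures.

Δt = 230 years

Leg 1: γ = 1/√(1 − 0.3656²) = 1/√0.8663 = 1.074; Δt_1 = 1.074 × 13.7 = 14.72 years.
Leg 2: 22.4 years is already measured at mission control.
Leg 3: γ = 1/√(1 − 0.5792²) = 1/√0.6645 = 1.227; Δt_3 = 1.227 × 15.8 = 19.38 years.
Leg 4: γ = 4.86; Δt_4 = 4.860 × 35.6 = 173.0 years.
Total: 14.72 + 22.40 + 19.38 + 173.0 years.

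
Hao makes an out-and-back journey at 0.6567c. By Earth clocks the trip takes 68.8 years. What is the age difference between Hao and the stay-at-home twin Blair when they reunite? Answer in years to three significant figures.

γ = 1/√(1 − 0.6567²) = 1/√0.5687 = 1.326
Hao's elapsed proper time: τ = 68.8/1.326 = 51.89 years.
Age gap = Δt − τ = 68.8 − 51.89 years.

Δt − τ = 16.9 years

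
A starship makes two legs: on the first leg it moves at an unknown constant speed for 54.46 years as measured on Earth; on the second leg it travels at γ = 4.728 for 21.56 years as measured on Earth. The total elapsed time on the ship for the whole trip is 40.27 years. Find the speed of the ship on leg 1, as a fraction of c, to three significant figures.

β = 0.755

Leg 1: speed unknown; τ_1 = 54.46/γ_1.
Leg 2: γ = 4.728; τ_2 = 21.56/4.728 = 4.560 years.
Total proper time: τ_1 + 4.560 = 40.27, so τ_1 = 40.27 − 4.560 = 35.71 years.
γ_1 = 54.46/35.71 = 1.525; β = √(1 − 1/γ²) = √0.5700.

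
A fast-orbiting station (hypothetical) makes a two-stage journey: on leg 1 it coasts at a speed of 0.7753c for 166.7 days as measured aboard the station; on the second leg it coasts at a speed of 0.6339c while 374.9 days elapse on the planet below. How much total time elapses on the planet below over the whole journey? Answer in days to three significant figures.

Δt = 639 days

Leg 1: γ = 1/√(1 − 0.7753²) = 1/√0.3989 = 1.583; Δt_1 = 1.583 × 166.7 = 263.9 days.
Leg 2: 374.9 days is already measured on the planet below.
Total: 263.9 + 374.9 days.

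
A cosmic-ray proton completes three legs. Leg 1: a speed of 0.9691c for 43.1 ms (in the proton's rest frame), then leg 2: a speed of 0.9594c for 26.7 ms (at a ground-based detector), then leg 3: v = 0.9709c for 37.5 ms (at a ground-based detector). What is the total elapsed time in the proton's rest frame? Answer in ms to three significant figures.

τ = 59.6 ms

Leg 1: 43.1 ms is already measured in the proton's rest frame.
Leg 2: γ = 1/√(1 − 0.9594²) = 1/√0.07955 = 3.545; τ_2 = 26.7/3.545 = 7.531 ms.
Leg 3: γ = 1/√(1 − 0.9709²) = 1/√0.05735 = 4.176; τ_3 = 37.5/4.176 = 8.981 ms.
Total: 43.10 + 7.531 + 8.981 ms.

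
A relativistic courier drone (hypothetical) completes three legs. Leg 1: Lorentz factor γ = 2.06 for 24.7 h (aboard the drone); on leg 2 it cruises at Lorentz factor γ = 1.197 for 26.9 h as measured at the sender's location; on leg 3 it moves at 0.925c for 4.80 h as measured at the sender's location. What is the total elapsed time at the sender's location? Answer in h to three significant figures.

Leg 1: γ = 2.06; Δt_1 = 2.060 × 24.7 = 50.88 h.
Leg 2: 26.9 h is already measured at the sender's location.
Leg 3: 4.80 h is already measured at the sender's location.
Total: 50.88 + 26.90 + 4.800 h.

Δt = 82.6 h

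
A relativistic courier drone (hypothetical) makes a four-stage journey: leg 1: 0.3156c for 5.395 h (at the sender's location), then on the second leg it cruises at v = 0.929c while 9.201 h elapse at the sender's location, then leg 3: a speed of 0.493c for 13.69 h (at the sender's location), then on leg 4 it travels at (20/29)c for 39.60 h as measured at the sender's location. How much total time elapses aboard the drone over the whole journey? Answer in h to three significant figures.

Leg 1: γ = 1/√(1 − 0.3156²) = 1/√0.9004 = 1.054; τ_1 = 5.395/1.054 = 5.119 h.
Leg 2: γ = 1/√(1 − 0.929²) = 1/√0.1370 = 2.702; τ_2 = 9.201/2.702 = 3.405 h.
Leg 3: γ = 1/√(1 − 0.493²) = 1/√0.7570 = 1.149; τ_3 = 13.69/1.149 = 11.91 h.
Leg 4: γ = 1/√(1 − (20/29)²) = 29/21 ≈ 1.381; τ_4 = 39.60/1.381 = 28.68 h.
Total: 5.119 + 3.405 + 11.91 + 28.68 h.

τ = 49.1 h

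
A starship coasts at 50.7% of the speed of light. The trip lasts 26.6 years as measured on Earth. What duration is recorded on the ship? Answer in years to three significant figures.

τ = 22.9 years

β = 0.507; γ = 1/√(1 − 0.507²) = 1/√0.7430 = 1.160
The interval measured on Earth is the dilated one; the clock on the ship measures the proper time τ = Δt/γ = 26.6/1.160 years.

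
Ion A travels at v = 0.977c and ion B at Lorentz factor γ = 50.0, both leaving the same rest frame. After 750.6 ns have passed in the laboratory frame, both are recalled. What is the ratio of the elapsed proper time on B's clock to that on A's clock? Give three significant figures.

τ_B/τ_A = 0.0938

A: γ = 1/√(1 − 0.977²) = 1/√0.04547 = 4.690. B: γ = 50.0.
τ_A/τ_B = γ_B/γ_A = 50.00/4.690 = 10.66, so τ_B/τ_A = 0.09379.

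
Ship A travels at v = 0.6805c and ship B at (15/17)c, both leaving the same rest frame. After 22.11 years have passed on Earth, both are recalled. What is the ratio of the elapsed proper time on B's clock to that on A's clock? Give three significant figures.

τ_B/τ_A = 0.642

A: γ = 1/√(1 − 0.6805²) = 1/√0.5369 = 1.365. B: γ = 1/√(1 − (15/17)²) = 17/8 = 2.125.
τ_A/τ_B = γ_B/γ_A = 2.125/1.365 = 1.557, so τ_B/τ_A = 0.6422.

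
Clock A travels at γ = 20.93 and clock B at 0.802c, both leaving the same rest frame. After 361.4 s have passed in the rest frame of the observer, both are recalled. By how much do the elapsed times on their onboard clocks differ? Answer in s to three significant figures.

|τ_A − τ_B| = 199 s

A: γ = 20.93; τ_A = 361.4/20.93 = 17.27 s.
B: γ = 1/√(1 − 0.802²) = 1/√0.3568 = 1.674; τ_B = 361.4/1.674 = 215.9 s.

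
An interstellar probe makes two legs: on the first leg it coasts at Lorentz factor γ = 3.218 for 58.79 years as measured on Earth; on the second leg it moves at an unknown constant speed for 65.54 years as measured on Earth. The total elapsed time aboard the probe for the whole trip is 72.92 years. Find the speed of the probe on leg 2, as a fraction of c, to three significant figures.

Leg 1: γ = 3.218; τ_1 = 58.79/3.218 = 18.27 years.
Leg 2: speed unknown; τ_2 = 65.54/γ_2.
Total proper time: 18.27 + τ_2 = 72.92, so τ_2 = 72.92 − 18.27 = 54.65 years.
γ_2 = 65.54/54.65 = 1.199; β = √(1 − 1/γ²) = √0.3047.

β = 0.552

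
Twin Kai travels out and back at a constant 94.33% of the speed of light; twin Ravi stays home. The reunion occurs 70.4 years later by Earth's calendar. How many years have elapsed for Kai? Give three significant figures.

τ = 23.4 years

β = 0.9433; γ = 1/√(1 − 0.9433²) = 1/√0.1102 = 3.013
Kai's clock measures proper time along the trip: τ = Δt/γ = 70.4/3.013 years.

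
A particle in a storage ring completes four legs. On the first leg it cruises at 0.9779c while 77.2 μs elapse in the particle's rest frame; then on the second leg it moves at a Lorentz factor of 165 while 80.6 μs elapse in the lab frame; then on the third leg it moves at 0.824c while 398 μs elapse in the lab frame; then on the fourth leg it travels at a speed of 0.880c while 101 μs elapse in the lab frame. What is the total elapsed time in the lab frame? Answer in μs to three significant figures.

Leg 1: γ = 1/√(1 − 0.9779²) = 1/√0.04371 = 4.783; Δt_1 = 4.783 × 77.2 = 369.2 μs.
Leg 2: 80.6 μs is already measured in the lab frame.
Leg 3: 398 μs is already measured in the lab frame.
Leg 4: 101 μs is already measured in the lab frame.
Total: 369.2 + 80.60 + 398.0 + 101.0 μs.

Δt = 949 μs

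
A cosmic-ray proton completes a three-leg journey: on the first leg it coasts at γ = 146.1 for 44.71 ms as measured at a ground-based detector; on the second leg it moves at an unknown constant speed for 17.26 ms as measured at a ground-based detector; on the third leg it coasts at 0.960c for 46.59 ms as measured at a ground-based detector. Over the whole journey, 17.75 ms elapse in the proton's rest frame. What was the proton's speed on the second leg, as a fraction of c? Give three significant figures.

Leg 1: γ = 146.1; τ_1 = 44.71/146.1 = 0.3060 ms.
Leg 2: speed unknown; τ_2 = 17.26/γ_2.
Leg 3: γ = 1/√(1 − 0.960²) = 25/7 ≈ 3.571; τ_3 = 46.59/3.571 = 13.05 ms.
Total proper time: 0.3060 + τ_2 + 13.05 = 17.75, so τ_2 = 17.75 − 13.35 = 4.399 ms.
γ_2 = 17.26/4.399 = 3.924; β = √(1 − 1/γ²) = √0.9350.

β = 0.967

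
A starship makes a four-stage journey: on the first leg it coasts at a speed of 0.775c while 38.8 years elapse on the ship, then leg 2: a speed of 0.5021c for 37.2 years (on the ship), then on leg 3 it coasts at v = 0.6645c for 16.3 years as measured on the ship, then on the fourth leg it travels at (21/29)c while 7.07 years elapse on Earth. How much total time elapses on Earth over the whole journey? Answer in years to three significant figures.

Leg 1: γ = 1/√(1 − 0.775²) = 1/√0.3994 = 1.582; Δt_1 = 1.582 × 38.8 = 61.40 years.
Leg 2: γ = 1/√(1 − 0.5021²) = 1/√0.7479 = 1.156; Δt_2 = 1.156 × 37.2 = 43.02 years.
Leg 3: γ = 1/√(1 − 0.6645²) = 1/√0.5584 = 1.338; Δt_3 = 1.338 × 16.3 = 21.81 years.
Leg 4: 7.07 years is already measured on Earth.
Total: 61.40 + 43.02 + 21.81 + 7.070 years.

Δt = 133 years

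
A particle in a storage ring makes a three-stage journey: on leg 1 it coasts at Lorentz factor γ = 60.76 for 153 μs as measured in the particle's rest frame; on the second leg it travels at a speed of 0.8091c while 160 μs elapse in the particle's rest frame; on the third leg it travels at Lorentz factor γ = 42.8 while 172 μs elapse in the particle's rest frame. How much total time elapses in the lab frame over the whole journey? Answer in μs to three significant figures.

Δt = 1.69×10⁴ μs

Leg 1: γ = 60.76; Δt_1 = 60.76 × 153 = 9296 μs.
Leg 2: γ = 1/√(1 − 0.8091²) = 1/√0.3454 = 1.702; Δt_2 = 1.702 × 160 = 272.3 μs.
Leg 3: γ = 42.8; Δt_3 = 42.80 × 172 = 7362 μs.
Total: 9296 + 272.3 + 7362 μs.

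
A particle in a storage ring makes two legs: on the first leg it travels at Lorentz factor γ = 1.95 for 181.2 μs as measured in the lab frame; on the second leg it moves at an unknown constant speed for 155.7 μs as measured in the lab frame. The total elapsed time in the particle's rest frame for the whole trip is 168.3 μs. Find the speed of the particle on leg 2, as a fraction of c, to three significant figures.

β = 0.875

Leg 1: γ = 1.95; τ_1 = 181.2/1.950 = 92.92 μs.
Leg 2: speed unknown; τ_2 = 155.7/γ_2.
Total proper time: 92.92 + τ_2 = 168.3, so τ_2 = 168.3 − 92.92 = 75.38 μs.
γ_2 = 155.7/75.38 = 2.066; β = √(1 − 1/γ²) = √0.7656.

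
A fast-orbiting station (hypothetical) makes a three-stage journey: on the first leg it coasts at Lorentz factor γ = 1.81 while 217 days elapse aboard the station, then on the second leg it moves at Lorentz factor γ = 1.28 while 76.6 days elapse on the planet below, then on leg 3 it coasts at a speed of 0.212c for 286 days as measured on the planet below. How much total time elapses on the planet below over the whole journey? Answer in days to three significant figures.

Leg 1: γ = 1.81; Δt_1 = 1.810 × 217 = 392.8 days.
Leg 2: 76.6 days is already measured on the planet below.
Leg 3: 286 days is already measured on the planet below.
Total: 392.8 + 76.60 + 286.0 days.

Δt = 755 days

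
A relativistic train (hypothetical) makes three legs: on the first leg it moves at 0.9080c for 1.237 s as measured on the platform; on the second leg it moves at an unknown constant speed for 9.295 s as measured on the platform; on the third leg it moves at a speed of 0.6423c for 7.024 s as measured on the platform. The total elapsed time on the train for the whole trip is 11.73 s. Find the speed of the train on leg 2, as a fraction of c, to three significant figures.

β = 0.779

Leg 1: γ = 1/√(1 − 0.9080²) = 1/√0.1755 = 2.387; τ_1 = 1.237/2.387 = 0.5183 s.
Leg 2: speed unknown; τ_2 = 9.295/γ_2.
Leg 3: γ = 1/√(1 − 0.6423²) = 1/√0.5875 = 1.305; τ_3 = 7.024/1.305 = 5.384 s.
Total proper time: 0.5183 + τ_2 + 5.384 = 11.73, so τ_2 = 11.73 − 5.902 = 5.828 s.
γ_2 = 9.295/5.828 = 1.595; β = √(1 − 1/γ²) = √0.6068.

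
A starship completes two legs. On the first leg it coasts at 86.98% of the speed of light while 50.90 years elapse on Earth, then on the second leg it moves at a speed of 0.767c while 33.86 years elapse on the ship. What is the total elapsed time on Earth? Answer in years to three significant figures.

Δt = 104 years

Leg 1: 50.90 years is already measured on Earth.
Leg 2: γ = 1/√(1 − 0.767²) = 1/√0.4117 = 1.558; Δt_2 = 1.558 × 33.86 = 52.77 years.
Total: 50.90 + 52.77 years.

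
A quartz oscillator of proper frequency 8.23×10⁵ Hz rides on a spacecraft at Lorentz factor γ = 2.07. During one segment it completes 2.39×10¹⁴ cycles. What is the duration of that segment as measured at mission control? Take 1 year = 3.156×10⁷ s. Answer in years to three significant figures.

γ = 2.07
Proper time for N cycles: τ = N/f = 2.39×10¹⁴/(8.23×10⁵) = 2.904×10⁸ s = 9.202 years.
Lab-frame duration Δt = γτ = 2.070 × 9.202 = 19.05 years.

Δt = 19.0 years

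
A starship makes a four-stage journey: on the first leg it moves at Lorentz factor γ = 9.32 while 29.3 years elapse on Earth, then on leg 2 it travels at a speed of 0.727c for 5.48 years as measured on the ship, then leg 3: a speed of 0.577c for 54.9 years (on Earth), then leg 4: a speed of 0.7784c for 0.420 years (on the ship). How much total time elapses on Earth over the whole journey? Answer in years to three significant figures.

Δt = 92.8 years

Leg 1: 29.3 years is already measured on Earth.
Leg 2: γ = 1/√(1 − 0.727²) = 1/√0.4715 = 1.456; Δt_2 = 1.456 × 5.48 = 7.981 years.
Leg 3: 54.9 years is already measured on Earth.
Leg 4: γ = 1/√(1 − 0.7784²) = 1/√0.3941 = 1.593; Δt_4 = 1.593 × 0.420 = 0.6690 years.
Total: 29.30 + 7.981 + 54.90 + 0.6690 years.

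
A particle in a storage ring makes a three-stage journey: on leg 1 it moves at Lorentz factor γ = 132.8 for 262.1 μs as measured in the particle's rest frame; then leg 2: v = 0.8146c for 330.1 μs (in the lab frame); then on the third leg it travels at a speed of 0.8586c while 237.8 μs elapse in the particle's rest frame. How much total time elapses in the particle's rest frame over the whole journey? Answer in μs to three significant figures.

Leg 1: 262.1 μs is already measured in the particle's rest frame.
Leg 2: γ = 1/√(1 − 0.8146²) = 1/√0.3364 = 1.724; τ_2 = 330.1/1.724 = 191.5 μs.
Leg 3: 237.8 μs is already measured in the particle's rest frame.
Total: 262.1 + 191.5 + 237.8 μs.

τ = 691 μs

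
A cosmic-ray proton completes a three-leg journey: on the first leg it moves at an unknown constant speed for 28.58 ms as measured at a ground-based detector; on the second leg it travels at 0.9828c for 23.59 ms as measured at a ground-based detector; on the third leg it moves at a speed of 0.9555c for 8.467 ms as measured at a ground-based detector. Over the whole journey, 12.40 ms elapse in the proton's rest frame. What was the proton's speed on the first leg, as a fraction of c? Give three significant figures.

β = 0.981

Leg 1: speed unknown; τ_1 = 28.58/γ_1.
Leg 2: γ = 1/√(1 − 0.9828²) = 1/√0.03410 = 5.415; τ_2 = 23.59/5.415 = 4.356 ms.
Leg 3: γ = 1/√(1 − 0.9555²) = 1/√0.08702 = 3.390; τ_3 = 8.467/3.390 = 2.498 ms.
Total proper time: τ_1 + 4.356 + 2.498 = 12.40, so τ_1 = 12.40 − 6.854 = 5.546 ms.
γ_1 = 28.58/5.546 = 5.153; β = √(1 − 1/γ²) = √0.9623.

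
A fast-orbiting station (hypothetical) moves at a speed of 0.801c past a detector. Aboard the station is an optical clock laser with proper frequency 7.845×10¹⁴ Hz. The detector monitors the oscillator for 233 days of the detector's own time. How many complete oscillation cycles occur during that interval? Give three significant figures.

γ = 1/√(1 − 0.801²) = 1/√0.3584 = 1.670
During 233 days of lab time, the oscillator's proper time advances by τ = Δt/γ = 233/1.670 = 139.5 days = 1.205×10⁷ s.
N = f × τ = 7.845×10¹⁴ × 1.205×10⁷ = 9.455×10²¹.

N = 9.45×10²¹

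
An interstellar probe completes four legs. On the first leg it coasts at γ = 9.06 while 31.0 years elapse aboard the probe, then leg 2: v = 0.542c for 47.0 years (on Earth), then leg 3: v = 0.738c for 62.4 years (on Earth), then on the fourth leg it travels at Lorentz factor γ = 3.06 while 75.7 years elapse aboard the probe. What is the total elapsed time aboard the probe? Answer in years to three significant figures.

Leg 1: 31.0 years is already measured aboard the probe.
Leg 2: γ = 1/√(1 − 0.542²) = 1/√0.7062 = 1.190; τ_2 = 47.0/1.190 = 39.50 years.
Leg 3: γ = 1/√(1 − 0.738²) = 1/√0.4554 = 1.482; τ_3 = 62.4/1.482 = 42.11 years.
Leg 4: 75.7 years is already measured aboard the probe.
Total: 31.00 + 39.50 + 42.11 + 75.70 years.

τ = 188 years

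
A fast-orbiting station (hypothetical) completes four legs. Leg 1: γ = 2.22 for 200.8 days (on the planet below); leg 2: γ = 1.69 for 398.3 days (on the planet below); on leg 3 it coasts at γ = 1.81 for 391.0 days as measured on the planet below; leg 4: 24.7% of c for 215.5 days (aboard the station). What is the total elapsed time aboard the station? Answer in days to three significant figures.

τ = 758 days

Leg 1: γ = 2.22; τ_1 = 200.8/2.220 = 90.45 days.
Leg 2: γ = 1.69; τ_2 = 398.3/1.690 = 235.7 days.
Leg 3: γ = 1.81; τ_3 = 391.0/1.810 = 216.0 days.
Leg 4: 215.5 days is already measured aboard the station.
Total: 90.45 + 235.7 + 216.0 + 215.5 days.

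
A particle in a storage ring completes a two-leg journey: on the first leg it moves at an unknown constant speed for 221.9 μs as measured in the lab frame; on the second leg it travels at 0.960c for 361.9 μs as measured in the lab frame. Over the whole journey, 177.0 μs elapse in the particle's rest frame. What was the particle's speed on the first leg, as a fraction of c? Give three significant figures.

Leg 1: speed unknown; τ_1 = 221.9/γ_1.
Leg 2: γ = 1/√(1 − 0.960²) = 25/7 ≈ 3.571; τ_2 = 361.9/3.571 = 101.3 μs.
Total proper time: τ_1 + 101.3 = 177.0, so τ_1 = 177.0 − 101.3 = 75.67 μs.
γ_1 = 221.9/75.67 = 2.933; β = √(1 − 1/γ²) = √0.8837.

β = 0.940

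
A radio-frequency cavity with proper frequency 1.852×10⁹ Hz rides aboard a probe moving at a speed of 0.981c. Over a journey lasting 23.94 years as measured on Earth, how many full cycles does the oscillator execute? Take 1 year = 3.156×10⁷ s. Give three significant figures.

γ = 1/√(1 − 0.981²) = 1/√0.03764 = 5.154
The oscillator's own cycle count is N = f × τ where τ is the proper time aboard the probe. τ = Δt/γ = 23.94/5.154 = 4.645 years = 1.466×10⁸ s.
N = 1.852×10⁹ × 1.466×10⁸ = 2.715×10¹⁷.

N = 2.71×10¹⁷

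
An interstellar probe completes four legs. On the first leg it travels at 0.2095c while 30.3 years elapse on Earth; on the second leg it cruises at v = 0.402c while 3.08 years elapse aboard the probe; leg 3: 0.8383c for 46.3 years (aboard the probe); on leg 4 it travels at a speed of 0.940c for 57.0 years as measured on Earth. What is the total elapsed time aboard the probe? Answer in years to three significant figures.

τ = 98.5 years

Leg 1: γ = 1/√(1 − 0.2095²) = 1/√0.9561 = 1.023; τ_1 = 30.3/1.023 = 29.63 years.
Leg 2: 3.08 years is already measured aboard the probe.
Leg 3: 46.3 years is already measured aboard the probe.
Leg 4: γ = 1/√(1 − 0.940²) = 1/√0.1164 = 2.931; τ_4 = 57.0/2.931 = 19.45 years.
Total: 29.63 + 3.080 + 46.30 + 19.45 years.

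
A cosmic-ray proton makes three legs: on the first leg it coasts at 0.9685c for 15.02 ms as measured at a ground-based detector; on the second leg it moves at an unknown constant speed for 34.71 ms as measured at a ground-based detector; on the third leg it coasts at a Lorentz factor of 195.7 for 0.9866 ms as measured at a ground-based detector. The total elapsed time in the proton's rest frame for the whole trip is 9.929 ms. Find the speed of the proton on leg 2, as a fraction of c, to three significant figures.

Leg 1: γ = 1/√(1 − 0.9685²) = 1/√0.06201 = 4.016; τ_1 = 15.02/4.016 = 3.740 ms.
Leg 2: speed unknown; τ_2 = 34.71/γ_2.
Leg 3: γ = 195.7; τ_3 = 0.9866/195.7 = 0.005041 ms.
Total proper time: 3.740 + τ_2 + 0.005041 = 9.929, so τ_2 = 9.929 − 3.745 = 6.184 ms.
γ_2 = 34.71/6.184 = 5.613; β = √(1 − 1/γ²) = √0.9683.

β = 0.984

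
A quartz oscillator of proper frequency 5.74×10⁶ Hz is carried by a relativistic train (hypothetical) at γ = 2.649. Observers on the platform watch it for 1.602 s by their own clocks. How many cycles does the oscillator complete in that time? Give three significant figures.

γ = 2.649
During 1.602 s of lab time, the oscillator's proper time advances by τ = Δt/γ = 1.602/2.649 = 0.6048 s = 6.048×10⁻¹ s.
N = f × τ = 5.74×10⁶ × 6.048×10⁻¹ = 3.471×10⁶.

N = 3.47×10⁶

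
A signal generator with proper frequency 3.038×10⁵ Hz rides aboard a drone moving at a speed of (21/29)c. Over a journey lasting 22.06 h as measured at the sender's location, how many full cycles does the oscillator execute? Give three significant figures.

N = 1.66×10¹⁰

γ = 1/√(1 − (21/29)²) = 29/20 = 1.450
The oscillator's own cycle count is N = f × τ where τ is the proper time aboard the drone. τ = Δt/γ = 22.06/1.450 = 15.21 h = 5.477×10⁴ s.
N = 3.038×10⁵ × 5.477×10⁴ = 1.664×10¹⁰.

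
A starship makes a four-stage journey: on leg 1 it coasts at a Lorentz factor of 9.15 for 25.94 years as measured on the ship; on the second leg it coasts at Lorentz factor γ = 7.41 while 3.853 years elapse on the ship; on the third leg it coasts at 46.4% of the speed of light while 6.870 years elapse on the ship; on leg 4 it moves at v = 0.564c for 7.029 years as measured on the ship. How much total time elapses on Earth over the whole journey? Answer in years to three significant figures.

Leg 1: γ = 9.15; Δt_1 = 9.150 × 25.94 = 237.4 years.
Leg 2: γ = 7.41; Δt_2 = 7.410 × 3.853 = 28.55 years.
Leg 3: β = 0.464; γ = 1/√(1 − 0.464²) = 1/√0.7847 = 1.129; Δt_3 = 1.129 × 6.870 = 7.755 years.
Leg 4: γ = 1/√(1 − 0.564²) = 1/√0.6819 = 1.211; Δt_4 = 1.211 × 7.029 = 8.512 years.
Total: 237.4 + 28.55 + 7.755 + 8.512 years.

Δt = 282 years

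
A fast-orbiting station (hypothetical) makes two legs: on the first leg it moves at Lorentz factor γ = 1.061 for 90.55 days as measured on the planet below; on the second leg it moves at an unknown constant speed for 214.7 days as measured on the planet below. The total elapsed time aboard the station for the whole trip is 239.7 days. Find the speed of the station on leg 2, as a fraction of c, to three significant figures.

β = 0.695

Leg 1: γ = 1.061; τ_1 = 90.55/1.061 = 85.34 days.
Leg 2: speed unknown; τ_2 = 214.7/γ_2.
Total proper time: 85.34 + τ_2 = 239.7, so τ_2 = 239.7 − 85.34 = 154.4 days.
γ_2 = 214.7/154.4 = 1.391; β = √(1 − 1/γ²) = √0.4831.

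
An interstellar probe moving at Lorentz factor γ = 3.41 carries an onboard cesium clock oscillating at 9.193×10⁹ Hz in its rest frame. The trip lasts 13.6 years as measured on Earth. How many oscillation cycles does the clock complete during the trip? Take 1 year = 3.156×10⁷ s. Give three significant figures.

γ = 3.41
The oscillator's own cycle count is N = f × τ where τ is the proper time aboard the probe. τ = Δt/γ = 13.6/3.410 = 3.988 years = 1.259×10⁸ s.
N = 9.193×10⁹ × 1.259×10⁸ = 1.157×10¹⁸.

N = 1.16×10¹⁸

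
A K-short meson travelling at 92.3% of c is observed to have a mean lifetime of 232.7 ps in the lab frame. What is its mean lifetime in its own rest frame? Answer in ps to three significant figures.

β = 0.923; γ = 1/√(1 − 0.923²) = 1/√0.1481 = 2.599
The lab-frame lifetime is the dilated interval; the proper lifetime is τ₀ = Δt/γ = 232.7/2.599 ps.

τ₀ = 89.5 ps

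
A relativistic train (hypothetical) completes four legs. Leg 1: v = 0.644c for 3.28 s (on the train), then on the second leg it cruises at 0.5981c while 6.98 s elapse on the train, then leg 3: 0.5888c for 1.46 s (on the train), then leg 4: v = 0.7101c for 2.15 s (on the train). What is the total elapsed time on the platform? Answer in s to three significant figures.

Δt = 17.9 s

Leg 1: γ = 1/√(1 − 0.644²) = 1/√0.5853 = 1.307; Δt_1 = 1.307 × 3.28 = 4.287 s.
Leg 2: γ = 1/√(1 − 0.5981²) = 1/√0.6423 = 1.248; Δt_2 = 1.248 × 6.98 = 8.710 s.
Leg 3: γ = 1/√(1 − 0.5888²) = 1/√0.6533 = 1.237; Δt_3 = 1.237 × 1.46 = 1.806 s.
Leg 4: γ = 1/√(1 − 0.7101²) = 1/√0.4958 = 1.420; Δt_4 = 1.420 × 2.15 = 3.054 s.
Total: 4.287 + 8.710 + 1.806 + 3.054 s.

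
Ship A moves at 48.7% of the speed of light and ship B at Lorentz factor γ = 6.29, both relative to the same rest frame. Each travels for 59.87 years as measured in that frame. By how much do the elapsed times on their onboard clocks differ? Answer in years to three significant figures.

|τ_A − τ_B| = 42.8 years

A: β = 0.487; γ = 1/√(1 − 0.487²) = 1/√0.7628 = 1.145; τ_A = 59.87/1.145 = 52.29 years.
B: γ = 6.29; τ_B = 59.87/6.290 = 9.518 years.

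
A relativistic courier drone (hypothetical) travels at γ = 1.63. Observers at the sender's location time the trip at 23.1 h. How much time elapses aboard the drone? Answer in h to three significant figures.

γ = 1.63
The interval measured at the sender's location is the dilated one; the clock aboard the drone measures the proper time τ = Δt/γ = 23.1/1.630 h.

τ = 14.2 h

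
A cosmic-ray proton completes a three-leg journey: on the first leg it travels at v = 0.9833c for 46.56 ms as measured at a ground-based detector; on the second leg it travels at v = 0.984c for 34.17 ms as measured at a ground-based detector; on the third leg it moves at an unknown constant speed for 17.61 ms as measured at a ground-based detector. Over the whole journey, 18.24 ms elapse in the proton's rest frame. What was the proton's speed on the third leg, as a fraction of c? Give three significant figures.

β = 0.978

Leg 1: γ = 1/√(1 − 0.9833²) = 1/√0.03312 = 5.495; τ_1 = 46.56/5.495 = 8.474 ms.
Leg 2: γ = 1/√(1 − 0.984²) = 1/√0.03174 = 5.613; τ_2 = 34.17/5.613 = 6.088 ms.
Leg 3: speed unknown; τ_3 = 17.61/γ_3.
Total proper time: 8.474 + 6.088 + τ_3 = 18.24, so τ_3 = 18.24 − 14.56 = 3.678 ms.
γ_3 = 17.61/3.678 = 4.787; β = √(1 − 1/γ²) = √0.9564.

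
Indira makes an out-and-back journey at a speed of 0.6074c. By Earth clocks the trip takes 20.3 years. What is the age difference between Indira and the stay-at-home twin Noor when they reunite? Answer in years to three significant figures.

γ = 1/√(1 − 0.6074²) = 1/√0.6311 = 1.259
Indira's elapsed proper time: τ = 20.3/1.259 = 16.13 years.
Age gap = Δt − τ = 20.3 − 16.13 years.

Δt − τ = 4.17 years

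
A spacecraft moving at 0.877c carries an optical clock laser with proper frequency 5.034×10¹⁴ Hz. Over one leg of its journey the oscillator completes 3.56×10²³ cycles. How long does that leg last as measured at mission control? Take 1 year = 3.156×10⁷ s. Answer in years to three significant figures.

γ = 1/√(1 − 0.877²) = 1/√0.2309 = 2.081
Proper time for N cycles: τ = N/f = 3.56×10²³/(5.034×10¹⁴) = 7.072×10⁸ s = 22.41 years.
Lab-frame duration Δt = γτ = 2.081 × 22.41 = 46.64 years.

Δt = 46.6 years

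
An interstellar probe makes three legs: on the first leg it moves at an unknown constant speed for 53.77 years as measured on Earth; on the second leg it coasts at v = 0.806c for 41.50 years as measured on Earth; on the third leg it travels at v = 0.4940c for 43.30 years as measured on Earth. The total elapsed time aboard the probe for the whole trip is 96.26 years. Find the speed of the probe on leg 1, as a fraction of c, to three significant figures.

β = 0.774

Leg 1: speed unknown; τ_1 = 53.77/γ_1.
Leg 2: γ = 1/√(1 − 0.806²) = 1/√0.3504 = 1.689; τ_2 = 41.50/1.689 = 24.56 years.
Leg 3: γ = 1/√(1 − 0.4940²) = 1/√0.7560 = 1.150; τ_3 = 43.30/1.150 = 37.65 years.
Total proper time: τ_1 + 24.56 + 37.65 = 96.26, so τ_1 = 96.26 − 62.21 = 34.05 years.
γ_1 = 53.77/34.05 = 1.579; β = √(1 − 1/γ²) = √0.5990.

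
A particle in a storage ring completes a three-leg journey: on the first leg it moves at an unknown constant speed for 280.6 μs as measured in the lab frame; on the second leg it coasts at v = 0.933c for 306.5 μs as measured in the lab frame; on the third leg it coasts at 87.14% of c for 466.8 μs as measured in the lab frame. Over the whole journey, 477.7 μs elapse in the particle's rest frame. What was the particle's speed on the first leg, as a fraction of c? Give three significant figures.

Leg 1: speed unknown; τ_1 = 280.6/γ_1.
Leg 2: γ = 1/√(1 − 0.933²) = 1/√0.1295 = 2.779; τ_2 = 306.5/2.779 = 110.3 μs.
Leg 3: β = 0.8714; γ = 1/√(1 − 0.8714²) = 1/√0.2407 = 2.038; τ_3 = 466.8/2.038 = 229.0 μs.
Total proper time: τ_1 + 110.3 + 229.0 = 477.7, so τ_1 = 477.7 − 339.3 = 138.4 μs.
γ_1 = 280.6/138.4 = 2.027; β = √(1 − 1/γ²) = √0.7567.

β = 0.870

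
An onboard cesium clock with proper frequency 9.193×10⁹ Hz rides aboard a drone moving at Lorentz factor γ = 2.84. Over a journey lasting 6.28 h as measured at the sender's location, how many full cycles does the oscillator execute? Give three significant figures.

N = 7.32×10¹³

γ = 2.84
The oscillator's own cycle count is N = f × τ where τ is the proper time aboard the drone. τ = Δt/γ = 6.28/2.840 = 2.211 h = 7.961×10³ s.
N = 9.193×10⁹ × 7.961×10³ = 7.318×10¹³.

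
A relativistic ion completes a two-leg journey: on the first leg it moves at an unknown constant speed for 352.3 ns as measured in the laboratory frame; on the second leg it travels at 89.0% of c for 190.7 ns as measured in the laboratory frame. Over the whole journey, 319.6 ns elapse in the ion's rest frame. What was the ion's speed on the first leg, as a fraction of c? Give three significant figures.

Leg 1: speed unknown; τ_1 = 352.3/γ_1.
Leg 2: β = 0.890; γ = 1/√(1 − 0.890²) = 1/√0.2079 = 2.193; τ_2 = 190.7/2.193 = 86.95 ns.
Total proper time: τ_1 + 86.95 = 319.6, so τ_1 = 319.6 − 86.95 = 232.6 ns.
γ_1 = 352.3/232.6 = 1.514; β = √(1 − 1/γ²) = √0.5639.

β = 0.751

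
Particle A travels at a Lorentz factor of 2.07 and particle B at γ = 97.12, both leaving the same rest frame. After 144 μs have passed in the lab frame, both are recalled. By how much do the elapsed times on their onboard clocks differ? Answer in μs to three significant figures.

A: γ = 2.07; τ_A = 144/2.070 = 69.57 μs.
B: γ = 97.12; τ_B = 144/97.12 = 1.483 μs.

|τ_A − τ_B| = 68.1 μs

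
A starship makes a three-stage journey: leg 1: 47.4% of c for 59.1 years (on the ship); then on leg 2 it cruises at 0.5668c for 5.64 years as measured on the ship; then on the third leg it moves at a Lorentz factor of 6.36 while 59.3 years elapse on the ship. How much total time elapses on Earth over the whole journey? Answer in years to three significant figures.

Δt = 451 years

Leg 1: β = 0.474; γ = 1/√(1 − 0.474²) = 1/√0.7753 = 1.136; Δt_1 = 1.136 × 59.1 = 67.12 years.
Leg 2: γ = 1/√(1 − 0.5668²) = 1/√0.6787 = 1.214; Δt_2 = 1.214 × 5.64 = 6.846 years.
Leg 3: γ = 6.36; Δt_3 = 6.360 × 59.3 = 377.1 years.
Total: 67.12 + 6.846 + 377.1 years.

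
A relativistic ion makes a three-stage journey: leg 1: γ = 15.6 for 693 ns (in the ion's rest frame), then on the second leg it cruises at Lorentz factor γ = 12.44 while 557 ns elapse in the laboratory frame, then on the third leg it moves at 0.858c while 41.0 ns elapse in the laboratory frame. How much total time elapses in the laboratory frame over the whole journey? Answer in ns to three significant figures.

Δt = 1.14×10⁴ ns

Leg 1: γ = 15.6; Δt_1 = 15.60 × 693 = 1.081×10⁴ ns.
Leg 2: 557 ns is already measured in the laboratory frame.
Leg 3: 41.0 ns is already measured in the laboratory frame.
Total: 1.081×10⁴ + 557.0 + 41.00 ns.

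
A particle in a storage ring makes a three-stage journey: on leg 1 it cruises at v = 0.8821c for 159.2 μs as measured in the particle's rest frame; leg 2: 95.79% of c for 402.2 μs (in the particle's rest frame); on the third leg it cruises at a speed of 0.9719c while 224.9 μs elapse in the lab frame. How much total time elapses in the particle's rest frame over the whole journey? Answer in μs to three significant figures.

τ = 614 μs

Leg 1: 159.2 μs is already measured in the particle's rest frame.
Leg 2: 402.2 μs is already measured in the particle's rest frame.
Leg 3: γ = 1/√(1 − 0.9719²) = 1/√0.05541 = 4.248; τ_3 = 224.9/4.248 = 52.94 μs.
Total: 159.2 + 402.2 + 52.94 μs.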